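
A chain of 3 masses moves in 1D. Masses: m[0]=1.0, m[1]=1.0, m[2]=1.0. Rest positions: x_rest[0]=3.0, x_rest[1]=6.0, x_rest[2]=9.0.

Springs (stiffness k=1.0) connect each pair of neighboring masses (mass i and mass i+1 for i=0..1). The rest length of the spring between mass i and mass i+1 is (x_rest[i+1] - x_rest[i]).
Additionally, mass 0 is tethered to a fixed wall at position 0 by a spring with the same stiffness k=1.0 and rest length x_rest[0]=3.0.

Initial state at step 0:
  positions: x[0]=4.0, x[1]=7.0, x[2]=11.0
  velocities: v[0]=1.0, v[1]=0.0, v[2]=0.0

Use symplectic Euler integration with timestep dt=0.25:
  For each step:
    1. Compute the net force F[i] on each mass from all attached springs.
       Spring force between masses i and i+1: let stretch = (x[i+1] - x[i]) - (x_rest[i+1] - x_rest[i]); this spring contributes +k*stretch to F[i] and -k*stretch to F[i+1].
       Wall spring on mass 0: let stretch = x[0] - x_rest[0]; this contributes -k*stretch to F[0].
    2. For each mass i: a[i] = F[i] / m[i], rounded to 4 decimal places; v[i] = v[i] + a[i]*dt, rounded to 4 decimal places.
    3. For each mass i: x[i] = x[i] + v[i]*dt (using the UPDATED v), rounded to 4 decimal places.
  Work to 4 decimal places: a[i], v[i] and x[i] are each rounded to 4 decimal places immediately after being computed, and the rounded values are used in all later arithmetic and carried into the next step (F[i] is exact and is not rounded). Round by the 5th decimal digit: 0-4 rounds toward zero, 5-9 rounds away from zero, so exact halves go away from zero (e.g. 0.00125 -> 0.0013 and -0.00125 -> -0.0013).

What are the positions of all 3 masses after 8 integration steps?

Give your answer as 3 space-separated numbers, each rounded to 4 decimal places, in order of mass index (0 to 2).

Answer: 3.6611 7.7261 10.0019

Derivation:
Step 0: x=[4.0000 7.0000 11.0000] v=[1.0000 0.0000 0.0000]
Step 1: x=[4.1875 7.0625 10.9375] v=[0.7500 0.2500 -0.2500]
Step 2: x=[4.2930 7.1875 10.8203] v=[0.4219 0.5000 -0.4688]
Step 3: x=[4.3111 7.3587 10.6636] v=[0.0723 0.6846 -0.6270]
Step 4: x=[4.2502 7.5459 10.4878] v=[-0.2436 0.7489 -0.7032]
Step 5: x=[4.1297 7.7110 10.3156] v=[-0.4822 0.6605 -0.6887]
Step 6: x=[3.9749 7.8151 10.1681] v=[-0.6193 0.4163 -0.5899]
Step 7: x=[3.8117 7.8262 10.0611] v=[-0.6530 0.0445 -0.4282]
Step 8: x=[3.6611 7.7261 10.0019] v=[-0.6023 -0.4004 -0.2369]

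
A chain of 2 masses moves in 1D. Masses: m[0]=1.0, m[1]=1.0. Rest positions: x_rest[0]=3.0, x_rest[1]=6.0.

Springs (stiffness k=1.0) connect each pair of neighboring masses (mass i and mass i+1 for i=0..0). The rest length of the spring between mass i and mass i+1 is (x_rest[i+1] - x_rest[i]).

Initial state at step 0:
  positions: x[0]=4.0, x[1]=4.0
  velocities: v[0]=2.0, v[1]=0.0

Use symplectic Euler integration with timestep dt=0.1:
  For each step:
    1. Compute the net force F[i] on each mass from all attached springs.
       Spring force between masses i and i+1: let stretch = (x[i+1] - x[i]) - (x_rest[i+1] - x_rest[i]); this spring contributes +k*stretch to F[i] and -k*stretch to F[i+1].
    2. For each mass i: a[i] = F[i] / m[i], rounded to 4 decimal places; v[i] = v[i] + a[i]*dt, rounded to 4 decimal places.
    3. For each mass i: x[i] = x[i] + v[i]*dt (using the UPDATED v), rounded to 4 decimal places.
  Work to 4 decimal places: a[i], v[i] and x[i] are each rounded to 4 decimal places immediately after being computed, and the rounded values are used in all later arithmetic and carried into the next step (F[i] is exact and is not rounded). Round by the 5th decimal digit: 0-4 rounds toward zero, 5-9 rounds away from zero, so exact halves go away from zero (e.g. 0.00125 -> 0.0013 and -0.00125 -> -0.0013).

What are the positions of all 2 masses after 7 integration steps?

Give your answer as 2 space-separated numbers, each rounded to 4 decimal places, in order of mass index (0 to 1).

Step 0: x=[4.0000 4.0000] v=[2.0000 0.0000]
Step 1: x=[4.1700 4.0300] v=[1.7000 0.3000]
Step 2: x=[4.3086 4.0914] v=[1.3860 0.6140]
Step 3: x=[4.4150 4.1850] v=[1.0643 0.9357]
Step 4: x=[4.4891 4.3109] v=[0.7413 1.2587]
Step 5: x=[4.5315 4.4686] v=[0.4235 1.5765]
Step 6: x=[4.5432 4.6569] v=[0.1172 1.8828]
Step 7: x=[4.5261 4.8740] v=[-0.1714 2.1714]

Answer: 4.5261 4.8740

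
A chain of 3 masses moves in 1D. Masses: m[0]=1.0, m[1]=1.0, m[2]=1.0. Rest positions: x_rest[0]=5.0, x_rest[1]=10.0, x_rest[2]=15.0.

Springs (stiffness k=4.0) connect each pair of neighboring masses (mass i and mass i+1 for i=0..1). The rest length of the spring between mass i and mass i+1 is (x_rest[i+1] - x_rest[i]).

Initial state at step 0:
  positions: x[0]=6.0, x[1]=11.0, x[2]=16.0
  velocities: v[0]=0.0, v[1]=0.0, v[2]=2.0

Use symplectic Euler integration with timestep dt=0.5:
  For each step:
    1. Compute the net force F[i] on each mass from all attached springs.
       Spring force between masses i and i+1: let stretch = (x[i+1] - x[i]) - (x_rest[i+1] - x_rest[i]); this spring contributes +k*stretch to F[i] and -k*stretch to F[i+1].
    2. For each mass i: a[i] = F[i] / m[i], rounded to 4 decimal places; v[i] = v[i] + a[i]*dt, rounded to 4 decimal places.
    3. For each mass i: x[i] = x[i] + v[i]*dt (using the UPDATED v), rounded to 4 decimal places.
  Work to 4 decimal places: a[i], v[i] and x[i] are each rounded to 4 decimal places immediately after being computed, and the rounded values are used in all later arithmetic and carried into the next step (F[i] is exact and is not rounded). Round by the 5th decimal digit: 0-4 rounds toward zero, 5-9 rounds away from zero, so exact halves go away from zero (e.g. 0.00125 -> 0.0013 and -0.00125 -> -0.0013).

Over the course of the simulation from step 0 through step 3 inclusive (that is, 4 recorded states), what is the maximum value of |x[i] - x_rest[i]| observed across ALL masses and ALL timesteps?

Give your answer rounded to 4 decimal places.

Answer: 2.0000

Derivation:
Step 0: x=[6.0000 11.0000 16.0000] v=[0.0000 0.0000 2.0000]
Step 1: x=[6.0000 11.0000 17.0000] v=[0.0000 0.0000 2.0000]
Step 2: x=[6.0000 12.0000 17.0000] v=[0.0000 2.0000 0.0000]
Step 3: x=[7.0000 12.0000 17.0000] v=[2.0000 0.0000 0.0000]
Max displacement = 2.0000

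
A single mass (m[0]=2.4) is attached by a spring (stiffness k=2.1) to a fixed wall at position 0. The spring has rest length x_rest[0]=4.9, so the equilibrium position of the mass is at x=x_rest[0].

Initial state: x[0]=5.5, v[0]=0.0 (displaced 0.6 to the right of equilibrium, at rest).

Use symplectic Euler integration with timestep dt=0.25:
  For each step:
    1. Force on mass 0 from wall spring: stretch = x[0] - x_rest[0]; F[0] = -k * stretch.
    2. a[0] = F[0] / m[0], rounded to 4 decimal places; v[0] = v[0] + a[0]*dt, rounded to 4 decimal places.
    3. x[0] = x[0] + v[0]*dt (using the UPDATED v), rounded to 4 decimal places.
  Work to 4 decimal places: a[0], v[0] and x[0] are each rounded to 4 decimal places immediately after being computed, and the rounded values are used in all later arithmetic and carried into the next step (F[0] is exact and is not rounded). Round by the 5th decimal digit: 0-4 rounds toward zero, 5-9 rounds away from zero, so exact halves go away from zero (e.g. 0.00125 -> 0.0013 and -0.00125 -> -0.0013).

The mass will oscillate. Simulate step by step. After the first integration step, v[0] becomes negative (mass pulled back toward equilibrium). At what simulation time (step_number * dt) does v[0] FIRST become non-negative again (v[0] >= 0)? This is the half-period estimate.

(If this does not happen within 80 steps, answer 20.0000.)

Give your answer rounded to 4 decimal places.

Answer: 3.5000

Derivation:
Step 0: x=[5.5000] v=[0.0000]
Step 1: x=[5.4672] v=[-0.1313]
Step 2: x=[5.4034] v=[-0.2554]
Step 3: x=[5.3120] v=[-0.3655]
Step 4: x=[5.1981] v=[-0.4556]
Step 5: x=[5.0679] v=[-0.5208]
Step 6: x=[4.9285] v=[-0.5575]
Step 7: x=[4.7876] v=[-0.5637]
Step 8: x=[4.6528] v=[-0.5391]
Step 9: x=[4.5316] v=[-0.4850]
Step 10: x=[4.4305] v=[-0.4044]
Step 11: x=[4.3551] v=[-0.3017]
Step 12: x=[4.3095] v=[-0.1825]
Step 13: x=[4.2962] v=[-0.0533]
Step 14: x=[4.3159] v=[0.0788]
First v>=0 after going negative at step 14, time=3.5000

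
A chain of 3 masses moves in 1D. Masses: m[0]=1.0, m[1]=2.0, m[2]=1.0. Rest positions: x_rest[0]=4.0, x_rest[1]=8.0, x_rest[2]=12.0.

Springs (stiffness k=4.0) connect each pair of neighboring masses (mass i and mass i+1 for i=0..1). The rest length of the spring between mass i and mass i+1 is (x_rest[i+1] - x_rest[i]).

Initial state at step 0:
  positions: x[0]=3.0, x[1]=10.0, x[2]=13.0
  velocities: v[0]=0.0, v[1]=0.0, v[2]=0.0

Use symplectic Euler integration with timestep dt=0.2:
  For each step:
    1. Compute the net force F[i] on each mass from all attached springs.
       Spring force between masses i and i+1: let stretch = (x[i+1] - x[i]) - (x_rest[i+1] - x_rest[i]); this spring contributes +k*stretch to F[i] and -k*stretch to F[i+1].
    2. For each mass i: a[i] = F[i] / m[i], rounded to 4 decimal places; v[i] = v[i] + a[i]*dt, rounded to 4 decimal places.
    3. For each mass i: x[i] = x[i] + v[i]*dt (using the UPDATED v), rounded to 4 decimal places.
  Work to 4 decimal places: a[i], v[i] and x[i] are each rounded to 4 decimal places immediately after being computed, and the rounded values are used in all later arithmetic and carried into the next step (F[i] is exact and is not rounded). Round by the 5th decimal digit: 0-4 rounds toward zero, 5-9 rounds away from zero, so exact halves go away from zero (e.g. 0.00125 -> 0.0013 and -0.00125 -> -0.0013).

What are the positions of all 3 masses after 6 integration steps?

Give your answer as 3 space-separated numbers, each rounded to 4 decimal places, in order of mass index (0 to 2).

Answer: 6.7522 8.1315 12.9848

Derivation:
Step 0: x=[3.0000 10.0000 13.0000] v=[0.0000 0.0000 0.0000]
Step 1: x=[3.4800 9.6800 13.1600] v=[2.4000 -1.6000 0.8000]
Step 2: x=[4.3120 9.1424 13.4032] v=[4.1600 -2.6880 1.2160]
Step 3: x=[5.2769 8.5592 13.6047] v=[4.8243 -2.9158 1.0074]
Step 4: x=[6.1269 8.1171 13.6389] v=[4.2501 -2.2105 0.1710]
Step 5: x=[6.6554 7.9575 13.4296] v=[2.6423 -0.7979 -1.0464]
Step 6: x=[6.7522 8.1315 12.9848] v=[0.4840 0.8701 -2.2241]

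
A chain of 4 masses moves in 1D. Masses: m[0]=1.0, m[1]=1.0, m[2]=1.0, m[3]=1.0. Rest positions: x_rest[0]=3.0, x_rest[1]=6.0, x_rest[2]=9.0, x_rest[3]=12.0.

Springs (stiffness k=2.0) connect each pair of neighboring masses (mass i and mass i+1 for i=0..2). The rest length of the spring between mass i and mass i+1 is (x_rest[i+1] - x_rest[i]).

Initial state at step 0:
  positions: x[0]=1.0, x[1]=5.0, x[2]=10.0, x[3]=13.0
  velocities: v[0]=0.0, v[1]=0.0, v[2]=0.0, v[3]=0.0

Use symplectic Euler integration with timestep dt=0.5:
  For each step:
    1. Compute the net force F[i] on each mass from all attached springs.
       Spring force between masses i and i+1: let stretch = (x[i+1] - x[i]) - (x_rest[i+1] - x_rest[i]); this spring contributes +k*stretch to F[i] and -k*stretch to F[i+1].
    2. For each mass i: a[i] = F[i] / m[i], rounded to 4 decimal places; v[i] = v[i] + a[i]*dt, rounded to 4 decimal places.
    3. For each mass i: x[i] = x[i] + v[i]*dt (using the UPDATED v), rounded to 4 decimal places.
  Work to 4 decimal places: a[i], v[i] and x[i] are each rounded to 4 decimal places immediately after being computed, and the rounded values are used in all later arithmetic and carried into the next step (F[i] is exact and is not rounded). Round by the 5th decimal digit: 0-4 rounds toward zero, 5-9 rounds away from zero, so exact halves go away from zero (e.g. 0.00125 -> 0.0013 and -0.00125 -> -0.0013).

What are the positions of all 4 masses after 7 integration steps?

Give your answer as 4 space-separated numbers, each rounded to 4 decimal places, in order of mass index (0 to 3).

Answer: 3.6563 6.2813 8.2188 10.8438

Derivation:
Step 0: x=[1.0000 5.0000 10.0000 13.0000] v=[0.0000 0.0000 0.0000 0.0000]
Step 1: x=[1.5000 5.5000 9.0000 13.0000] v=[1.0000 1.0000 -2.0000 0.0000]
Step 2: x=[2.5000 5.7500 8.2500 12.5000] v=[2.0000 0.5000 -1.5000 -1.0000]
Step 3: x=[3.6250 5.6250 8.3750 11.3750] v=[2.2500 -0.2500 0.2500 -2.2500]
Step 4: x=[4.2500 5.8750 8.6250 10.2500] v=[1.2500 0.5000 0.5000 -2.2500]
Step 5: x=[4.1875 6.6875 8.3125 9.8125] v=[-0.1250 1.6250 -0.6250 -0.8750]
Step 6: x=[3.8750 7.0625 7.9375 10.1250] v=[-0.6250 0.7500 -0.7500 0.6250]
Step 7: x=[3.6563 6.2813 8.2188 10.8438] v=[-0.4375 -1.5625 0.5625 1.4375]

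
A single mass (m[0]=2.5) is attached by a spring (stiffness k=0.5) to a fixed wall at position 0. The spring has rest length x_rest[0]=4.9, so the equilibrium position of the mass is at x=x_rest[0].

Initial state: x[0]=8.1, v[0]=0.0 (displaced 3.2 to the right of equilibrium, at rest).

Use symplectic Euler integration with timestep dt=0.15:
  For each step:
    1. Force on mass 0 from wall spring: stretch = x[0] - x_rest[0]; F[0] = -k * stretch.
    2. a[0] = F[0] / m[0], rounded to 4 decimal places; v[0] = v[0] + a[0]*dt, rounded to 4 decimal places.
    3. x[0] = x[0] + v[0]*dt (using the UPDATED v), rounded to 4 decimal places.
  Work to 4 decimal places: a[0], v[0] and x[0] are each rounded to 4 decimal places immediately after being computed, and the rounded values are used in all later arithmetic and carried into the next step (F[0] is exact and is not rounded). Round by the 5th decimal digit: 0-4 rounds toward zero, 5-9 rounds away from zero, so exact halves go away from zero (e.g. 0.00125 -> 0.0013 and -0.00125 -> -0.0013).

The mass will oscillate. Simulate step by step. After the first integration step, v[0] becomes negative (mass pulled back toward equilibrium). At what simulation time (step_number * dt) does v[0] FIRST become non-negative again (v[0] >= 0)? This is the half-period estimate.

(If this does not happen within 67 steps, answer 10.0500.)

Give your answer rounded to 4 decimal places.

Answer: 7.0500

Derivation:
Step 0: x=[8.1000] v=[0.0000]
Step 1: x=[8.0856] v=[-0.0960]
Step 2: x=[8.0569] v=[-0.1916]
Step 3: x=[8.0140] v=[-0.2863]
Step 4: x=[7.9570] v=[-0.3797]
Step 5: x=[7.8863] v=[-0.4714]
Step 6: x=[7.8022] v=[-0.5610]
Step 7: x=[7.7050] v=[-0.6481]
Step 8: x=[7.5952] v=[-0.7323]
Step 9: x=[7.4732] v=[-0.8132]
Step 10: x=[7.3396] v=[-0.8904]
Step 11: x=[7.1951] v=[-0.9636]
Step 12: x=[7.0402] v=[-1.0325]
Step 13: x=[6.8757] v=[-1.0967]
Step 14: x=[6.7023] v=[-1.1560]
Step 15: x=[6.5208] v=[-1.2101]
Step 16: x=[6.3320] v=[-1.2587]
Step 17: x=[6.1367] v=[-1.3017]
Step 18: x=[5.9359] v=[-1.3388]
Step 19: x=[5.7304] v=[-1.3699]
Step 20: x=[5.5212] v=[-1.3948]
Step 21: x=[5.3092] v=[-1.4134]
Step 22: x=[5.0953] v=[-1.4257]
Step 23: x=[4.8806] v=[-1.4316]
Step 24: x=[4.6660] v=[-1.4310]
Step 25: x=[4.4524] v=[-1.4240]
Step 26: x=[4.2408] v=[-1.4106]
Step 27: x=[4.0322] v=[-1.3908]
Step 28: x=[3.8275] v=[-1.3648]
Step 29: x=[3.6276] v=[-1.3326]
Step 30: x=[3.4334] v=[-1.2944]
Step 31: x=[3.2458] v=[-1.2504]
Step 32: x=[3.0657] v=[-1.2008]
Step 33: x=[2.8938] v=[-1.1458]
Step 34: x=[2.7310] v=[-1.0856]
Step 35: x=[2.5779] v=[-1.0205]
Step 36: x=[2.4353] v=[-0.9508]
Step 37: x=[2.3038] v=[-0.8769]
Step 38: x=[2.1840] v=[-0.7990]
Step 39: x=[2.0764] v=[-0.7175]
Step 40: x=[1.9815] v=[-0.6328]
Step 41: x=[1.8997] v=[-0.5452]
Step 42: x=[1.8314] v=[-0.4552]
Step 43: x=[1.7769] v=[-0.3631]
Step 44: x=[1.7365] v=[-0.2694]
Step 45: x=[1.7103] v=[-0.1745]
Step 46: x=[1.6985] v=[-0.0788]
Step 47: x=[1.7011] v=[0.0172]
First v>=0 after going negative at step 47, time=7.0500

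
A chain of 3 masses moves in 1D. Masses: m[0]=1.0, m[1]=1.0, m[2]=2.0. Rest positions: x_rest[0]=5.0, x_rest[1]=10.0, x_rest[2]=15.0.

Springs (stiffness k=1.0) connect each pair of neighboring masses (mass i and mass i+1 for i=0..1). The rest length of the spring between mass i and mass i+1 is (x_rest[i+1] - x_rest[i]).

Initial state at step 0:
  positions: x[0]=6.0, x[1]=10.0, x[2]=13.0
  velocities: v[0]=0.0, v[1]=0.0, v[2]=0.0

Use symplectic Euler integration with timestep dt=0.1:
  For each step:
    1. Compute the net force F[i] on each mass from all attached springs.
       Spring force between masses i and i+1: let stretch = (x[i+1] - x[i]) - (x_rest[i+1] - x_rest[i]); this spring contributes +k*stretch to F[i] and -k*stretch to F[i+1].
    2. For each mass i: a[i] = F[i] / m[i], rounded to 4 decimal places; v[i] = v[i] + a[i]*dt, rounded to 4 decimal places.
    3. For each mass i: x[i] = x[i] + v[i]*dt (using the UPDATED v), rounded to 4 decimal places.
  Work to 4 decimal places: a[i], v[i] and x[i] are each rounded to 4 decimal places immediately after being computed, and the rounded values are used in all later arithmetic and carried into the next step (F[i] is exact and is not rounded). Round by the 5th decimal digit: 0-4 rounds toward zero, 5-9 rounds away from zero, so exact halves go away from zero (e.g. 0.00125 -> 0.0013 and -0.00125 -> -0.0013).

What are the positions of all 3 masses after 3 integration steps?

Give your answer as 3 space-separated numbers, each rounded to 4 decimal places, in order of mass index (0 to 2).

Answer: 5.9400 9.9410 13.0595

Derivation:
Step 0: x=[6.0000 10.0000 13.0000] v=[0.0000 0.0000 0.0000]
Step 1: x=[5.9900 9.9900 13.0100] v=[-0.1000 -0.1000 0.1000]
Step 2: x=[5.9700 9.9702 13.0299] v=[-0.2000 -0.1980 0.1990]
Step 3: x=[5.9400 9.9410 13.0595] v=[-0.3000 -0.2921 0.2960]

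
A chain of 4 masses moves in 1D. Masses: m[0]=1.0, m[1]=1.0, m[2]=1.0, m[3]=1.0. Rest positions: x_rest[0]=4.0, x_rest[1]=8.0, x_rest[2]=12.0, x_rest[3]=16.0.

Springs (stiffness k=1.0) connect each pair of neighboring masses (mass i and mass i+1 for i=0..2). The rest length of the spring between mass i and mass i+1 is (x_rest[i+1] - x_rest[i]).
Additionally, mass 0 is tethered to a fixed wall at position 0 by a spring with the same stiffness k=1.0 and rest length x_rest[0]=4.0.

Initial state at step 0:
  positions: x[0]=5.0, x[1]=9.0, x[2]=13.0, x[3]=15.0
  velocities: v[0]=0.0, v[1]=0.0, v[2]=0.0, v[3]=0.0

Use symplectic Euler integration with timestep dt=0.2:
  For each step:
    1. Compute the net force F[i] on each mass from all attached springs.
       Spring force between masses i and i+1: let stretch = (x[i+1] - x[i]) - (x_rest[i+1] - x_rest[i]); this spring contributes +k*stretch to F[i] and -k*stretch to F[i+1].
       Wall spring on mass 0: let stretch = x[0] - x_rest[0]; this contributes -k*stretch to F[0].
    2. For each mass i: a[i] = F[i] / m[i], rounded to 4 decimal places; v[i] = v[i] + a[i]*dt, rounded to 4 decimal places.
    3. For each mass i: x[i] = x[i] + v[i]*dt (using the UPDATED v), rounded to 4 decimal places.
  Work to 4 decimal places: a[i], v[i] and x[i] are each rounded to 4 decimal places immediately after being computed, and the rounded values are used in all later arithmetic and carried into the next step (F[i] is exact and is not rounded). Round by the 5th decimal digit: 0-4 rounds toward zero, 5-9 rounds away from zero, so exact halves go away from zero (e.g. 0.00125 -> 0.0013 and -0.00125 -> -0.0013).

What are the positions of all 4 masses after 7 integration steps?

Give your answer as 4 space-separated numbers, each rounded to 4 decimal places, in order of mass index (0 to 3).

Step 0: x=[5.0000 9.0000 13.0000 15.0000] v=[0.0000 0.0000 0.0000 0.0000]
Step 1: x=[4.9600 9.0000 12.9200 15.0800] v=[-0.2000 0.0000 -0.4000 0.4000]
Step 2: x=[4.8832 8.9952 12.7696 15.2336] v=[-0.3840 -0.0240 -0.7520 0.7680]
Step 3: x=[4.7756 8.9769 12.5668 15.4486] v=[-0.5382 -0.0915 -1.0141 1.0752]
Step 4: x=[4.6450 8.9341 12.3357 15.7084] v=[-0.6531 -0.2138 -1.1557 1.2988]
Step 5: x=[4.5001 8.8558 12.1034 15.9933] v=[-0.7243 -0.3913 -1.1615 1.4243]
Step 6: x=[4.3495 8.7332 11.8968 16.2826] v=[-0.7532 -0.6129 -1.0330 1.4463]
Step 7: x=[4.2002 8.5618 11.7391 16.5564] v=[-0.7464 -0.8569 -0.7886 1.3691]

Answer: 4.2002 8.5618 11.7391 16.5564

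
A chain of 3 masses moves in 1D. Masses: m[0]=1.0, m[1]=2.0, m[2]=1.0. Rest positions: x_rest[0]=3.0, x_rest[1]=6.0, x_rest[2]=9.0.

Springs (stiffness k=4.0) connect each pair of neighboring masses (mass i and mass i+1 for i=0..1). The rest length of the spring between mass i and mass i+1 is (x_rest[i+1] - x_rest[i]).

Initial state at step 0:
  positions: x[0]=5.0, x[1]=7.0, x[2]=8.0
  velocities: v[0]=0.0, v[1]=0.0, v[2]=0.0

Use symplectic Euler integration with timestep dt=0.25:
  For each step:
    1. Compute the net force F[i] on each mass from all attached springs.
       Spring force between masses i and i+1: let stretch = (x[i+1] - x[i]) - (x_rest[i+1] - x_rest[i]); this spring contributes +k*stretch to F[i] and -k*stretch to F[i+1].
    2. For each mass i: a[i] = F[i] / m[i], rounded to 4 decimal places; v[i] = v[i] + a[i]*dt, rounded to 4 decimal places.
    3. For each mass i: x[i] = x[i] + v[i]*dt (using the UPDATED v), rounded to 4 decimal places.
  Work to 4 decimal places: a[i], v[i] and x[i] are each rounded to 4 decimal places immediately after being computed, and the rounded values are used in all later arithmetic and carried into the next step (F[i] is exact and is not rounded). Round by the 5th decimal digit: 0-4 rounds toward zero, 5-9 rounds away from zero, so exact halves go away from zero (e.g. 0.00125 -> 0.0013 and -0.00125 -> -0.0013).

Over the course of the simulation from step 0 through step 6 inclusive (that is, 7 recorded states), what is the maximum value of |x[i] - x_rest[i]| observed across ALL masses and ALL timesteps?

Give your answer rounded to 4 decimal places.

Step 0: x=[5.0000 7.0000 8.0000] v=[0.0000 0.0000 0.0000]
Step 1: x=[4.7500 6.8750 8.5000] v=[-1.0000 -0.5000 2.0000]
Step 2: x=[4.2813 6.6875 9.3438] v=[-1.8750 -0.7500 3.3750]
Step 3: x=[3.6641 6.5313 10.2735] v=[-2.4688 -0.6250 3.7187]
Step 4: x=[3.0137 6.4844 11.0176] v=[-2.6016 -0.1875 2.9765]
Step 5: x=[2.4810 6.5704 11.3784] v=[-2.1309 0.3438 1.4433]
Step 6: x=[2.2206 6.7462 11.2872] v=[-1.0415 0.7031 -0.3647]
Max displacement = 2.3784

Answer: 2.3784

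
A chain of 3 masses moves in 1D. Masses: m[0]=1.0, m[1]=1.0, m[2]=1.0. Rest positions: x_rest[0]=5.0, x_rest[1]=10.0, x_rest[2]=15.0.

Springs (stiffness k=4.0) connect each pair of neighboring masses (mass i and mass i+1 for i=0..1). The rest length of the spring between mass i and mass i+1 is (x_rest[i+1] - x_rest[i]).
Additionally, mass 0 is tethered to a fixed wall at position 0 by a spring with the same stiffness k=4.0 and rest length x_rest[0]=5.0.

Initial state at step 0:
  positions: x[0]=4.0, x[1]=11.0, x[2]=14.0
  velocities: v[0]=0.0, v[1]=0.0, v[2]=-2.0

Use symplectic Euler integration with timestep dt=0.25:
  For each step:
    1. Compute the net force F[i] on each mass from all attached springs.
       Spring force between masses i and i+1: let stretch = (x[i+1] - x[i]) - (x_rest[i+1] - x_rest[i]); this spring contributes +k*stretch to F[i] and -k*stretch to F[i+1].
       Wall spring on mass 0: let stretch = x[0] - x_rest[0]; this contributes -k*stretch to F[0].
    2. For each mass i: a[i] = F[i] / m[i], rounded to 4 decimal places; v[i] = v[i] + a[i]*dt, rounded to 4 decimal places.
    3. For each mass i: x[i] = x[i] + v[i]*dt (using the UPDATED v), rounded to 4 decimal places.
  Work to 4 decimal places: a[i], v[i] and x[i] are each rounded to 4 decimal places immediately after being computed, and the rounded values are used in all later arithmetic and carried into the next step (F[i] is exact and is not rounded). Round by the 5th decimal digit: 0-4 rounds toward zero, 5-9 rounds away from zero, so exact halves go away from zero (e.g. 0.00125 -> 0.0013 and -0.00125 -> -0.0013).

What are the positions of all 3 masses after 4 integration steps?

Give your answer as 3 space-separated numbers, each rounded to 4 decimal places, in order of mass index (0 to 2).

Step 0: x=[4.0000 11.0000 14.0000] v=[0.0000 0.0000 -2.0000]
Step 1: x=[4.7500 10.0000 14.0000] v=[3.0000 -4.0000 0.0000]
Step 2: x=[5.6250 8.6875 14.2500] v=[3.5000 -5.2500 1.0000]
Step 3: x=[5.8594 8.0000 14.3594] v=[0.9375 -2.7500 0.4375]
Step 4: x=[5.1641 8.3672 14.1289] v=[-2.7813 1.4688 -0.9219]

Answer: 5.1641 8.3672 14.1289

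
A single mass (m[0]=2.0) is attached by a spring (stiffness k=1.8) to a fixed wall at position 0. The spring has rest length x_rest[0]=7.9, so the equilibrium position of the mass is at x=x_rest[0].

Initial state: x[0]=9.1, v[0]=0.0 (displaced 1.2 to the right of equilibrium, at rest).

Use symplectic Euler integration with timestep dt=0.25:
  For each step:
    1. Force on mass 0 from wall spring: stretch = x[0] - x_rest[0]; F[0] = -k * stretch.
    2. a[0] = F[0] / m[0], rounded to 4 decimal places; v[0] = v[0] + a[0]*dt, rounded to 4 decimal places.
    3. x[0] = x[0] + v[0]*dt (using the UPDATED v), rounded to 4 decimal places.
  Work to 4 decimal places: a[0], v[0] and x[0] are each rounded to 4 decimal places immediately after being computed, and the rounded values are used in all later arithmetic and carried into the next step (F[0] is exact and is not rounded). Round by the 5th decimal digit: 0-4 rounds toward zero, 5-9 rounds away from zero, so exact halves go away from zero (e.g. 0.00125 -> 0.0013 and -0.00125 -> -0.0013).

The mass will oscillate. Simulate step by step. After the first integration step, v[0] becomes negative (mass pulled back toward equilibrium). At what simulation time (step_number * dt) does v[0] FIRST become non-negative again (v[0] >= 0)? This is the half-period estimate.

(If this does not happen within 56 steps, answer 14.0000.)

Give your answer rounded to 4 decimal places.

Answer: 3.5000

Derivation:
Step 0: x=[9.1000] v=[0.0000]
Step 1: x=[9.0325] v=[-0.2700]
Step 2: x=[8.9013] v=[-0.5248]
Step 3: x=[8.7138] v=[-0.7501]
Step 4: x=[8.4805] v=[-0.9332]
Step 5: x=[8.2146] v=[-1.0638]
Step 6: x=[7.9310] v=[-1.1346]
Step 7: x=[7.6456] v=[-1.1416]
Step 8: x=[7.3745] v=[-1.0844]
Step 9: x=[7.1330] v=[-0.9662]
Step 10: x=[6.9346] v=[-0.7936]
Step 11: x=[6.7905] v=[-0.5764]
Step 12: x=[6.7088] v=[-0.3268]
Step 13: x=[6.6941] v=[-0.0588]
Step 14: x=[6.7472] v=[0.2125]
First v>=0 after going negative at step 14, time=3.5000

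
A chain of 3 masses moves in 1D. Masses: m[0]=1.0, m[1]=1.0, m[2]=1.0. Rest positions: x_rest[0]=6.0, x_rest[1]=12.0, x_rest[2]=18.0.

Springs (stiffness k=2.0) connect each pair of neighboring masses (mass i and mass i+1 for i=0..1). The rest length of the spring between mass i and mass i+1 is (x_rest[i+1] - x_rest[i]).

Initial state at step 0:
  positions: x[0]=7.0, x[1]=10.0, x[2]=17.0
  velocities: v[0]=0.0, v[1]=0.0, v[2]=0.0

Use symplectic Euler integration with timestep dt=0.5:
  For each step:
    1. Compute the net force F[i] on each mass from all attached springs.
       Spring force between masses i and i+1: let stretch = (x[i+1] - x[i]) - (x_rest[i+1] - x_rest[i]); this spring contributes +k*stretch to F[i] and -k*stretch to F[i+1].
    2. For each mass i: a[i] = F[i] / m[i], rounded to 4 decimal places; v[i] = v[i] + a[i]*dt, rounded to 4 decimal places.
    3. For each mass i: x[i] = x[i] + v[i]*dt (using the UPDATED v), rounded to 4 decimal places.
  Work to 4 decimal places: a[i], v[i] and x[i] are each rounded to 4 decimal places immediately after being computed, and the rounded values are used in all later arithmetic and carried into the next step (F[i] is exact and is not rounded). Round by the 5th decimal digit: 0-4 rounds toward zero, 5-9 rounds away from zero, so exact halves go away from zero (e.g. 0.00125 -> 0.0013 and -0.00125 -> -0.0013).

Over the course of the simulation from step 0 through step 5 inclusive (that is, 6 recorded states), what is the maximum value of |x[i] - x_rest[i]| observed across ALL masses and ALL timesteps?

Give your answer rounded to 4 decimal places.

Answer: 2.2500

Derivation:
Step 0: x=[7.0000 10.0000 17.0000] v=[0.0000 0.0000 0.0000]
Step 1: x=[5.5000 12.0000 16.5000] v=[-3.0000 4.0000 -1.0000]
Step 2: x=[4.2500 13.0000 16.7500] v=[-2.5000 2.0000 0.5000]
Step 3: x=[4.3750 11.5000 18.1250] v=[0.2500 -3.0000 2.7500]
Step 4: x=[5.0625 9.7500 19.1875] v=[1.3750 -3.5000 2.1250]
Step 5: x=[5.0938 10.3750 18.5313] v=[0.0625 1.2500 -1.3125]
Max displacement = 2.2500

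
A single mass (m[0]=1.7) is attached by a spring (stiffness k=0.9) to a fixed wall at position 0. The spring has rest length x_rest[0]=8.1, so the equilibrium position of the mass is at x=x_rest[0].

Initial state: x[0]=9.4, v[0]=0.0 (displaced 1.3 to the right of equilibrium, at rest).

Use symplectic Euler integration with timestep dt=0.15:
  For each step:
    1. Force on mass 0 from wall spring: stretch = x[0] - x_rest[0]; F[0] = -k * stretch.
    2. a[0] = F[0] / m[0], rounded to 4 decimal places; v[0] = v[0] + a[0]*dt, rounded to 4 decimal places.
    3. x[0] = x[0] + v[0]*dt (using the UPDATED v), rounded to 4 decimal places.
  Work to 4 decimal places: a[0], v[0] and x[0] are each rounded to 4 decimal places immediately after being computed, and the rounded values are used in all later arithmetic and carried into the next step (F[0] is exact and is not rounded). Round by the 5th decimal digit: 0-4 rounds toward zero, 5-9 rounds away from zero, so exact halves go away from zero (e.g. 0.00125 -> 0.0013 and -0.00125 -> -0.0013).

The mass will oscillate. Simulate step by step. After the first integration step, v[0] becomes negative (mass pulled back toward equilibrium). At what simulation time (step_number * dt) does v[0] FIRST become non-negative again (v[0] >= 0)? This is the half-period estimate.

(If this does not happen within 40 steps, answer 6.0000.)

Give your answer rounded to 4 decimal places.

Answer: 4.3500

Derivation:
Step 0: x=[9.4000] v=[0.0000]
Step 1: x=[9.3845] v=[-0.1032]
Step 2: x=[9.3537] v=[-0.2052]
Step 3: x=[9.3080] v=[-0.3048]
Step 4: x=[9.2479] v=[-0.4007]
Step 5: x=[9.1741] v=[-0.4919]
Step 6: x=[9.0875] v=[-0.5772]
Step 7: x=[8.9892] v=[-0.6556]
Step 8: x=[8.8803] v=[-0.7262]
Step 9: x=[8.7621] v=[-0.7882]
Step 10: x=[8.6360] v=[-0.8408]
Step 11: x=[8.5035] v=[-0.8834]
Step 12: x=[8.3662] v=[-0.9154]
Step 13: x=[8.2257] v=[-0.9365]
Step 14: x=[8.0837] v=[-0.9465]
Step 15: x=[7.9419] v=[-0.9452]
Step 16: x=[7.8020] v=[-0.9326]
Step 17: x=[7.6657] v=[-0.9089]
Step 18: x=[7.5345] v=[-0.8744]
Step 19: x=[7.4101] v=[-0.8295]
Step 20: x=[7.2939] v=[-0.7747]
Step 21: x=[7.1873] v=[-0.7107]
Step 22: x=[7.0916] v=[-0.6382]
Step 23: x=[7.0079] v=[-0.5581]
Step 24: x=[6.9372] v=[-0.4714]
Step 25: x=[6.8803] v=[-0.3791]
Step 26: x=[6.8380] v=[-0.2822]
Step 27: x=[6.8107] v=[-0.1820]
Step 28: x=[6.7988] v=[-0.0796]
Step 29: x=[6.8024] v=[0.0237]
First v>=0 after going negative at step 29, time=4.3500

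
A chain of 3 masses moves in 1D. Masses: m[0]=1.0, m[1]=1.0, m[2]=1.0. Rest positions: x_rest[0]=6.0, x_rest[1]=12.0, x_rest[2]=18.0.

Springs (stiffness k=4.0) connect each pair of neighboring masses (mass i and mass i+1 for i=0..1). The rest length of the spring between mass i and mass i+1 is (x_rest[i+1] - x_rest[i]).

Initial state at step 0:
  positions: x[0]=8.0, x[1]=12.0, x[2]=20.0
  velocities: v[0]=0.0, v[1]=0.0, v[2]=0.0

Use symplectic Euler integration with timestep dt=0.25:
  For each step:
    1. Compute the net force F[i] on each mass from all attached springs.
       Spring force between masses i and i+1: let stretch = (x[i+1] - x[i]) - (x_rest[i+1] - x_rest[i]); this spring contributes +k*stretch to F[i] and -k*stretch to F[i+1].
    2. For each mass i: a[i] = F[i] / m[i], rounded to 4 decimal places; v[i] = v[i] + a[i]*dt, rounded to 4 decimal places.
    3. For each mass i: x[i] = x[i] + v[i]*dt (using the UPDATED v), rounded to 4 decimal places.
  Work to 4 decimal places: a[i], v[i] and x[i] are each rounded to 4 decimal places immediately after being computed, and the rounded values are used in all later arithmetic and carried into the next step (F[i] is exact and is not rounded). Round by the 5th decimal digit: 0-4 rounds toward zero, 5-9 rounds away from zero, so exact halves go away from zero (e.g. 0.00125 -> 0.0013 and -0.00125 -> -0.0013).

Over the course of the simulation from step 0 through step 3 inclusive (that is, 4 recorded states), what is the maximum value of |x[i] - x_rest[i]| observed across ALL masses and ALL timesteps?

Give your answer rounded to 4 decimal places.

Answer: 2.8125

Derivation:
Step 0: x=[8.0000 12.0000 20.0000] v=[0.0000 0.0000 0.0000]
Step 1: x=[7.5000 13.0000 19.5000] v=[-2.0000 4.0000 -2.0000]
Step 2: x=[6.8750 14.2500 18.8750] v=[-2.5000 5.0000 -2.5000]
Step 3: x=[6.5938 14.8125 18.5938] v=[-1.1250 2.2500 -1.1250]
Max displacement = 2.8125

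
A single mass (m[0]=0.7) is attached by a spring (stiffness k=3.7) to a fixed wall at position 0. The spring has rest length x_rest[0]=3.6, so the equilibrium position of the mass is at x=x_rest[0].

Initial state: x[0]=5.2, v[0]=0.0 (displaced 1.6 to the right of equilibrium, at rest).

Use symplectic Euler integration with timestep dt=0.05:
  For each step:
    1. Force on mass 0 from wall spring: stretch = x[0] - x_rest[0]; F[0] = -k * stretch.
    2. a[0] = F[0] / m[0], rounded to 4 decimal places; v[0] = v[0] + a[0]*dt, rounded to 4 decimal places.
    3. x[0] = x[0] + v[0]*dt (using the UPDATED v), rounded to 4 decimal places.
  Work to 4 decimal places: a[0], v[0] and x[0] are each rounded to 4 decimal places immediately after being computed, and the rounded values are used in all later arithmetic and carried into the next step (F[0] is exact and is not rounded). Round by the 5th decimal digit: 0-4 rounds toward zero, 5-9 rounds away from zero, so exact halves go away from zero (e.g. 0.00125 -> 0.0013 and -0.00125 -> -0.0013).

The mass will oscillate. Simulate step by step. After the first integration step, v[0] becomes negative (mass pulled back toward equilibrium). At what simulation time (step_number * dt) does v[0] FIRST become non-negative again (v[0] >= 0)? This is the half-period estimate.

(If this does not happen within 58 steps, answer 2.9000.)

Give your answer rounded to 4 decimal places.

Step 0: x=[5.2000] v=[0.0000]
Step 1: x=[5.1789] v=[-0.4229]
Step 2: x=[5.1369] v=[-0.8402]
Step 3: x=[5.0746] v=[-1.2464]
Step 4: x=[4.9928] v=[-1.6361]
Step 5: x=[4.8926] v=[-2.0042]
Step 6: x=[4.7753] v=[-2.3458]
Step 7: x=[4.6425] v=[-2.6564]
Step 8: x=[4.4959] v=[-2.9319]
Step 9: x=[4.3375] v=[-3.1687]
Step 10: x=[4.1693] v=[-3.3636]
Step 11: x=[3.9936] v=[-3.5141]
Step 12: x=[3.8127] v=[-3.6181]
Step 13: x=[3.6290] v=[-3.6743]
Step 14: x=[3.4449] v=[-3.6820]
Step 15: x=[3.2629] v=[-3.6410]
Step 16: x=[3.0853] v=[-3.5519]
Step 17: x=[2.9145] v=[-3.4159]
Step 18: x=[2.7528] v=[-3.2347]
Step 19: x=[2.6023] v=[-3.0108]
Step 20: x=[2.4649] v=[-2.7471]
Step 21: x=[2.3425] v=[-2.4471]
Step 22: x=[2.2368] v=[-2.1148]
Step 23: x=[2.1491] v=[-1.7545]
Step 24: x=[2.0805] v=[-1.3711]
Step 25: x=[2.0320] v=[-0.9695]
Step 26: x=[2.0042] v=[-0.5551]
Step 27: x=[1.9975] v=[-0.1334]
Step 28: x=[2.0120] v=[0.2901]
First v>=0 after going negative at step 28, time=1.4000

Answer: 1.4000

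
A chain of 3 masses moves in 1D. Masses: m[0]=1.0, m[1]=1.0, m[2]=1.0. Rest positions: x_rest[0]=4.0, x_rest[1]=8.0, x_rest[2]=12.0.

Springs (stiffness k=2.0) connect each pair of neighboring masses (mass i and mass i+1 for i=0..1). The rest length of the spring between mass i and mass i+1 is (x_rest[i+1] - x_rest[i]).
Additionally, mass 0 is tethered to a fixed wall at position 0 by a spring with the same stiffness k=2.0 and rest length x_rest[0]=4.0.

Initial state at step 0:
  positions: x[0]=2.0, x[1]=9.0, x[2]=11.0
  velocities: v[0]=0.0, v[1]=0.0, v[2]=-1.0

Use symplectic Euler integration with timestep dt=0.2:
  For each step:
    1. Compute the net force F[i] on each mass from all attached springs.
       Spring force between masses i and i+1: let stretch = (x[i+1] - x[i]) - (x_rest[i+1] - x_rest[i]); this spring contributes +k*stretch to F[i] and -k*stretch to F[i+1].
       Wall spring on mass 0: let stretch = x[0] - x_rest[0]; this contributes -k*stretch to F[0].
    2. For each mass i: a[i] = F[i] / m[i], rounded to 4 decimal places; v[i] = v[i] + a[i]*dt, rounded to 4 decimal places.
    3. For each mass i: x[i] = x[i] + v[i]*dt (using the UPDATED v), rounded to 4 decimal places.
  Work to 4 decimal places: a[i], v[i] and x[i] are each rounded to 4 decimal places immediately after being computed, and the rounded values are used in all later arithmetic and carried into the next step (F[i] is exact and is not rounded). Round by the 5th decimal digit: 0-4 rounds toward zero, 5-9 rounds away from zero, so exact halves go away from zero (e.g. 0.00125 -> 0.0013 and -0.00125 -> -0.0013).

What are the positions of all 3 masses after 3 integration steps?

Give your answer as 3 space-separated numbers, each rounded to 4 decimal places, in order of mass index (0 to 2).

Step 0: x=[2.0000 9.0000 11.0000] v=[0.0000 0.0000 -1.0000]
Step 1: x=[2.4000 8.6000 10.9600] v=[2.0000 -2.0000 -0.2000]
Step 2: x=[3.1040 7.8928 11.0512] v=[3.5200 -3.5360 0.4560]
Step 3: x=[3.9428 7.0552 11.2097] v=[4.1939 -4.1882 0.7926]

Answer: 3.9428 7.0552 11.2097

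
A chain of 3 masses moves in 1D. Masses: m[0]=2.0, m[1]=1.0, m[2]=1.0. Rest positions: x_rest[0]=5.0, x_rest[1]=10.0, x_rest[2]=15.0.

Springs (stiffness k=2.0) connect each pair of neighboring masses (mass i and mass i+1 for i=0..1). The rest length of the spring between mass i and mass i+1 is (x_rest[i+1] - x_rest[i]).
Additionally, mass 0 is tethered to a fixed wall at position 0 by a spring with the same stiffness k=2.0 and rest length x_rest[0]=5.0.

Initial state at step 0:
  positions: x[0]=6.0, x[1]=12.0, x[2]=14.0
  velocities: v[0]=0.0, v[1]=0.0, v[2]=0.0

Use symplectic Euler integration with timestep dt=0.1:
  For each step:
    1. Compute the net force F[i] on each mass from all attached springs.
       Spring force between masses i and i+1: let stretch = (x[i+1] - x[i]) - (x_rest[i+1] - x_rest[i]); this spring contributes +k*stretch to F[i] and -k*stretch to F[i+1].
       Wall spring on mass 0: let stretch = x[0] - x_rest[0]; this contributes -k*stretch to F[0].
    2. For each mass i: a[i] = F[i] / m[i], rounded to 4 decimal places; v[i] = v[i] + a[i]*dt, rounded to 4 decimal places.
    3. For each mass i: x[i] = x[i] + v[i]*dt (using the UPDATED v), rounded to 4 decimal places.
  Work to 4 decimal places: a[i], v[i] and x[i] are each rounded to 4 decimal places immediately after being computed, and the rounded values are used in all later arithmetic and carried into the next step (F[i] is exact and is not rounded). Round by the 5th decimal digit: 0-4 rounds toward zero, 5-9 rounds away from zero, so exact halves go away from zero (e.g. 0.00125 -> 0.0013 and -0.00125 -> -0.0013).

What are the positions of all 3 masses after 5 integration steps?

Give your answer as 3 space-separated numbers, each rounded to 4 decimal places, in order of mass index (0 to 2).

Answer: 5.9737 10.9472 14.8060

Derivation:
Step 0: x=[6.0000 12.0000 14.0000] v=[0.0000 0.0000 0.0000]
Step 1: x=[6.0000 11.9200 14.0600] v=[0.0000 -0.8000 0.6000]
Step 2: x=[5.9992 11.7644 14.1772] v=[-0.0080 -1.5560 1.1720]
Step 3: x=[5.9961 11.5418 14.3461] v=[-0.0314 -2.2265 1.6894]
Step 4: x=[5.9885 11.2643 14.5590] v=[-0.0764 -2.7748 2.1285]
Step 5: x=[5.9737 10.9472 14.8060] v=[-0.1477 -3.1710 2.4696]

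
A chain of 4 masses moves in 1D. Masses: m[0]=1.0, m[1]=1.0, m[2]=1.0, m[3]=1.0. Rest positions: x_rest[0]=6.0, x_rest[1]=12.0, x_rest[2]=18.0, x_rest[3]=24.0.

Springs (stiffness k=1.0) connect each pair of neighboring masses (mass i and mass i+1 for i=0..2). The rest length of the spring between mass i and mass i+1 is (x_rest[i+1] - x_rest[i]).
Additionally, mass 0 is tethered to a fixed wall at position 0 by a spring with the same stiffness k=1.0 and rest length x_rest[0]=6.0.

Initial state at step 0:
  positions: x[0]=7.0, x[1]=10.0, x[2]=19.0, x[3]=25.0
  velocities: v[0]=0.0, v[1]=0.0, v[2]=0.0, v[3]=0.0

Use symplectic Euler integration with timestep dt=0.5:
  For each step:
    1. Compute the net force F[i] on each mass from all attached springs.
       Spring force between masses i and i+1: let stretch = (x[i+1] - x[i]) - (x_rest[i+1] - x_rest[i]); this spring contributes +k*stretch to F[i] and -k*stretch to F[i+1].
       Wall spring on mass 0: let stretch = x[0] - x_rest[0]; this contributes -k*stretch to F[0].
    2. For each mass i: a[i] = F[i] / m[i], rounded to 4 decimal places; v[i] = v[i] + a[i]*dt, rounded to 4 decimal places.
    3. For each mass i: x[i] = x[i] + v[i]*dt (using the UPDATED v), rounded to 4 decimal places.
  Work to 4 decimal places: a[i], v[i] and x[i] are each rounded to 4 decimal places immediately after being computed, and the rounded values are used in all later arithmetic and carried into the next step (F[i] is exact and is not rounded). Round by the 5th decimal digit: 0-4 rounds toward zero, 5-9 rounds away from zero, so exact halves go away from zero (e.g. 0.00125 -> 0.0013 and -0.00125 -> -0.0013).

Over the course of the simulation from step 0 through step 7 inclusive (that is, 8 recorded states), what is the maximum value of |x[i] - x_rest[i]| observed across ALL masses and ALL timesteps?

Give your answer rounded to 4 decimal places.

Step 0: x=[7.0000 10.0000 19.0000 25.0000] v=[0.0000 0.0000 0.0000 0.0000]
Step 1: x=[6.0000 11.5000 18.2500 25.0000] v=[-2.0000 3.0000 -1.5000 0.0000]
Step 2: x=[4.8750 13.3125 17.5000 24.8125] v=[-2.2500 3.6250 -1.5000 -0.3750]
Step 3: x=[4.6406 14.0625 17.5313 24.2969] v=[-0.4688 1.5000 0.0625 -1.0313]
Step 4: x=[5.6016 13.3242 18.3868 23.5899] v=[1.9219 -1.4766 1.7109 -1.4141]
Step 5: x=[7.0928 11.9209 19.2774 23.0821] v=[2.9824 -2.8066 1.7812 -1.0157]
Step 6: x=[8.0179 11.1497 19.2801 23.1231] v=[1.8501 -1.5424 0.0053 0.0820]
Step 7: x=[7.7214 11.6282 18.2109 23.7034] v=[-0.5930 0.9569 -2.1384 1.1605]
Max displacement = 2.0625

Answer: 2.0625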